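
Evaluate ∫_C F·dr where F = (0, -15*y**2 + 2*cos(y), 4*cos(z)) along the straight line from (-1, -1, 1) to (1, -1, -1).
-8*sin(1)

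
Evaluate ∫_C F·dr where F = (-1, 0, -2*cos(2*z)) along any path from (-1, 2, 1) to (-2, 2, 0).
sin(2) + 1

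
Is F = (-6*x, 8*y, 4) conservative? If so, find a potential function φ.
Yes, F is conservative. φ = -3*x**2 + 4*y**2 + 4*z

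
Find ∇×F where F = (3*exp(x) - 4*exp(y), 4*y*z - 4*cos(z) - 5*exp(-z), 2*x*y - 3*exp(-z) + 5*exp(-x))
(2*x - 4*y - 4*sin(z) - 5*exp(-z), -2*y + 5*exp(-x), 4*exp(y))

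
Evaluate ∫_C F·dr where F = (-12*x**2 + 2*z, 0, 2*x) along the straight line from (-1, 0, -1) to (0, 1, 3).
-6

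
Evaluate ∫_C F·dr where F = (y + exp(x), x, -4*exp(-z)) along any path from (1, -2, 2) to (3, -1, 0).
-E - 4*exp(-2) + 3 + exp(3)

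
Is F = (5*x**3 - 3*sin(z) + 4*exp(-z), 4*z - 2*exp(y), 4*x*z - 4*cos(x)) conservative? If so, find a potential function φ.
No, ∇×F = (-4, -4*z - 4*sin(x) - 3*cos(z) - 4*exp(-z), 0) ≠ 0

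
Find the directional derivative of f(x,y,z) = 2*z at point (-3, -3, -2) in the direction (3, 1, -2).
-2*sqrt(14)/7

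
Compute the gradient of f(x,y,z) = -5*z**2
(0, 0, -10*z)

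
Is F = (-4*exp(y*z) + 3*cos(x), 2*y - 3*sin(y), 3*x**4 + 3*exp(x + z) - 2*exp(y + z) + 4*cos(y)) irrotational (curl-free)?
No, ∇×F = (-2*exp(y + z) - 4*sin(y), -12*x**3 - 4*y*exp(y*z) - 3*exp(x + z), 4*z*exp(y*z))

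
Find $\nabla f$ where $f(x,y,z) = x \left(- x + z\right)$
(-2*x + z, 0, x)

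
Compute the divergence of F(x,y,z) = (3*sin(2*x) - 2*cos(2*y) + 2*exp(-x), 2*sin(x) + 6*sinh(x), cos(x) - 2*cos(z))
2*sin(z) + 6*cos(2*x) - 2*exp(-x)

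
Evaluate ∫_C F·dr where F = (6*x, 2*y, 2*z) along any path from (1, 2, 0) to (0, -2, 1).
-2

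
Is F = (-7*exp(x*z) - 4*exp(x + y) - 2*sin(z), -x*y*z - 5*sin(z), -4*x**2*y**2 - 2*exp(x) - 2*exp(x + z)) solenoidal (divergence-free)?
No, ∇·F = -x*z - 7*z*exp(x*z) - 4*exp(x + y) - 2*exp(x + z)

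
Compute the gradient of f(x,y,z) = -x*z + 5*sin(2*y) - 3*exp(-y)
(-z, 10*cos(2*y) + 3*exp(-y), -x)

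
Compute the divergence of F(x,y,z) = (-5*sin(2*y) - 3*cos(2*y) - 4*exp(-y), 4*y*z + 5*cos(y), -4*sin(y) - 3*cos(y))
4*z - 5*sin(y)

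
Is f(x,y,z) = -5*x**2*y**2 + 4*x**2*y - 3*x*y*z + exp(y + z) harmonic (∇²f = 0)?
No, ∇²f = -10*x**2 - 2*y*(5*y - 4) + 2*exp(y + z)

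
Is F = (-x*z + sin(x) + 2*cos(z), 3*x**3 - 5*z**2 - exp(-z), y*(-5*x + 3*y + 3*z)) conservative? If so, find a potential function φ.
No, ∇×F = (-5*x + 6*y + 13*z - exp(-z), -x + 5*y - 2*sin(z), 9*x**2) ≠ 0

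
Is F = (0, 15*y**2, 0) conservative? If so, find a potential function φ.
Yes, F is conservative. φ = 5*y**3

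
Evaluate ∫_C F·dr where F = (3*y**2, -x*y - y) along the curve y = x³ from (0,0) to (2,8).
-32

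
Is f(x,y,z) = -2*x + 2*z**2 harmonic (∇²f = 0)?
No, ∇²f = 4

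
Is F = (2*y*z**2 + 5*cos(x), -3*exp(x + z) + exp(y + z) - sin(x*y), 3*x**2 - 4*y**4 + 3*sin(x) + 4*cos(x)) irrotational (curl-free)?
No, ∇×F = (-16*y**3 + 3*exp(x + z) - exp(y + z), -6*x + 4*y*z + 4*sin(x) - 3*cos(x), -y*cos(x*y) - 2*z**2 - 3*exp(x + z))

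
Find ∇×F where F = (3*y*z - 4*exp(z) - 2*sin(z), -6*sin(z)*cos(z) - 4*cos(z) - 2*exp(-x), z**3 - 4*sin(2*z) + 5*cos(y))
(-5*sin(y) - 4*sin(z) + 6*cos(2*z), 3*y - 4*exp(z) - 2*cos(z), -3*z + 2*exp(-x))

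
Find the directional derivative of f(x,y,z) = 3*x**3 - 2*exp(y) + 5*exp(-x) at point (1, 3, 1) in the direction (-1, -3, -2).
sqrt(14)*(-9*E + 5 + 6*exp(4))*exp(-1)/14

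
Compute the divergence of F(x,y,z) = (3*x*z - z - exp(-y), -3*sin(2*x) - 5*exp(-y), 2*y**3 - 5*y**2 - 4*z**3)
-12*z**2 + 3*z + 5*exp(-y)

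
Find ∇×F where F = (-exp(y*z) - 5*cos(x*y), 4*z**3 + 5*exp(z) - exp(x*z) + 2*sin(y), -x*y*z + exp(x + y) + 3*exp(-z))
(-x*z + x*exp(x*z) - 12*z**2 - 5*exp(z) + exp(x + y), y*z - y*exp(y*z) - exp(x + y), -5*x*sin(x*y) - z*exp(x*z) + z*exp(y*z))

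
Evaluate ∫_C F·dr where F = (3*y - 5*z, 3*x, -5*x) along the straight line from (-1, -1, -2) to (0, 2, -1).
7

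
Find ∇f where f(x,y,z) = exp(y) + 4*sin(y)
(0, exp(y) + 4*cos(y), 0)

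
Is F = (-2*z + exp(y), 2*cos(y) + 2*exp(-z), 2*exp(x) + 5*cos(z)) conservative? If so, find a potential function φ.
No, ∇×F = (2*exp(-z), -2*exp(x) - 2, -exp(y)) ≠ 0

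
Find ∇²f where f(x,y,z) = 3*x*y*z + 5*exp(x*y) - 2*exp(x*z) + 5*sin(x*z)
-x**2*(2*exp(x*z) + 5*sin(x*z)) + 5*x**2*exp(x*y) + 5*y**2*exp(x*y) - 2*z**2*exp(x*z) - 5*z**2*sin(x*z)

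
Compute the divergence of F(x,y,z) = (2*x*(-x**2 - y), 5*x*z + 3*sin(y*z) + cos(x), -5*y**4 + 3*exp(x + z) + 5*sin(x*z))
-6*x**2 + 5*x*cos(x*z) - 2*y + 3*z*cos(y*z) + 3*exp(x + z)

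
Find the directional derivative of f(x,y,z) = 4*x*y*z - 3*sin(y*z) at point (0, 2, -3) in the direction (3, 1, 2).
-3*sqrt(14)*(cos(6) + 24)/14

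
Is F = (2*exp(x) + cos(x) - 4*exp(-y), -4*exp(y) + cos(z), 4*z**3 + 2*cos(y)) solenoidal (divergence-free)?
No, ∇·F = 12*z**2 + 2*exp(x) - 4*exp(y) - sin(x)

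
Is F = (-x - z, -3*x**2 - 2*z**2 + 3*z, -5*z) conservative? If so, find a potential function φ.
No, ∇×F = (4*z - 3, -1, -6*x) ≠ 0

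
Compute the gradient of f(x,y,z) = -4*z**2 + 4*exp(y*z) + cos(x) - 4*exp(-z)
(-sin(x), 4*z*exp(y*z), 4*y*exp(y*z) - 8*z + 4*exp(-z))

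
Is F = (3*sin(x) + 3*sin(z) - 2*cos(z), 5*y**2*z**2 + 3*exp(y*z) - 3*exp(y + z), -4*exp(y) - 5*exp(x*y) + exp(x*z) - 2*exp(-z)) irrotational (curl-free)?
No, ∇×F = (-5*x*exp(x*y) - 10*y**2*z - 3*y*exp(y*z) - 4*exp(y) + 3*exp(y + z), 5*y*exp(x*y) - z*exp(x*z) + 2*sin(z) + 3*cos(z), 0)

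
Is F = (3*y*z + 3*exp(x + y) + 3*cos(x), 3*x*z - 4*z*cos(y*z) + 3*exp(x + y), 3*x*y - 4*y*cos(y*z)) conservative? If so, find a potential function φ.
Yes, F is conservative. φ = 3*x*y*z + 3*exp(x + y) + 3*sin(x) - 4*sin(y*z)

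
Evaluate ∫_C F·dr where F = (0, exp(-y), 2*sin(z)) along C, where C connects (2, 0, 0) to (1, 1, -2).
-exp(-1) - 2*cos(2) + 3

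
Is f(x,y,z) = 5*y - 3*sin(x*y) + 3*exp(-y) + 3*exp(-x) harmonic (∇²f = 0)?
No, ∇²f = 3*x**2*sin(x*y) + 3*y**2*sin(x*y) + 3*exp(-y) + 3*exp(-x)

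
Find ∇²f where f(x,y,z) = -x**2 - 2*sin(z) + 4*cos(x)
2*sin(z) - 4*cos(x) - 2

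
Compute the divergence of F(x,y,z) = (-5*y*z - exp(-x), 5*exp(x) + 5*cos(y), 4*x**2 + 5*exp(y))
-5*sin(y) + exp(-x)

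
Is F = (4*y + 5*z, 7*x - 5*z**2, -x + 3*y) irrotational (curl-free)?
No, ∇×F = (10*z + 3, 6, 3)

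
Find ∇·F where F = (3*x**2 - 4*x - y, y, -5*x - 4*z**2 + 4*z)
6*x - 8*z + 1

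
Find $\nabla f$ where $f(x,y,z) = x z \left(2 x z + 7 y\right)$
(z*(4*x*z + 7*y), 7*x*z, x*(4*x*z + 7*y))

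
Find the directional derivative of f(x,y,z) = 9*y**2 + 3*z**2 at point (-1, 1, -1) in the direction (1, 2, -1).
7*sqrt(6)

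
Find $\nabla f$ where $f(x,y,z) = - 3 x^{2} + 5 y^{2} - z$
(-6*x, 10*y, -1)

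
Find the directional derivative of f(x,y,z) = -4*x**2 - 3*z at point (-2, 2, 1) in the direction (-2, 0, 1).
-7*sqrt(5)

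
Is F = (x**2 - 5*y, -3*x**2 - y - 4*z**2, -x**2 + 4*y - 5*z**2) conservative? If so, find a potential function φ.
No, ∇×F = (8*z + 4, 2*x, 5 - 6*x) ≠ 0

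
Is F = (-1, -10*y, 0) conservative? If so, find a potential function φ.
Yes, F is conservative. φ = -x - 5*y**2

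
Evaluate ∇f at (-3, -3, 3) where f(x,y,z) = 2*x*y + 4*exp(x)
(-6 + 4*exp(-3), -6, 0)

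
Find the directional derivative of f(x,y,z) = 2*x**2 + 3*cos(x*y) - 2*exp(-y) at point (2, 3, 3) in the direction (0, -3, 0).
6*sin(6) - 2*exp(-3)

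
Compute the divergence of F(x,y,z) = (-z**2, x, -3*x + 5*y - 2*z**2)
-4*z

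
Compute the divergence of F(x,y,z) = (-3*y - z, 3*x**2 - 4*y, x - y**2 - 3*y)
-4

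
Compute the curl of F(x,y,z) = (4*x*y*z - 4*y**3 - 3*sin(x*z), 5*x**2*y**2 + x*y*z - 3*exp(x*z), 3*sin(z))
(x*(-y + 3*exp(x*z)), x*(4*y - 3*cos(x*z)), 10*x*y**2 - 4*x*z + 12*y**2 + y*z - 3*z*exp(x*z))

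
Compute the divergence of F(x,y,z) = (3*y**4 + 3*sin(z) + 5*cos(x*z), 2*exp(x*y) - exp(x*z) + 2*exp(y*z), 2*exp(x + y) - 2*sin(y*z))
2*x*exp(x*y) - 2*y*cos(y*z) + 2*z*exp(y*z) - 5*z*sin(x*z)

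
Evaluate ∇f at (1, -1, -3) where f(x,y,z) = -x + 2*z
(-1, 0, 2)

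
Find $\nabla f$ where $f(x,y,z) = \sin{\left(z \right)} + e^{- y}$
(0, -exp(-y), cos(z))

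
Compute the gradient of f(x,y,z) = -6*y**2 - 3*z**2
(0, -12*y, -6*z)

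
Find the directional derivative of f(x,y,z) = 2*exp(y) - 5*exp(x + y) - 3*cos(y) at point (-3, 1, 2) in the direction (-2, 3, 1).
sqrt(14)*(-5 + 9*exp(2)*sin(1) + 6*exp(3))*exp(-2)/14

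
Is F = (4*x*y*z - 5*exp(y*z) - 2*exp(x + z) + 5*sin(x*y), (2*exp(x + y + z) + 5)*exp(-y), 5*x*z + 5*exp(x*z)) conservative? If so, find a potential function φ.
No, ∇×F = (-2*exp(x + z), 4*x*y - 5*y*exp(y*z) - 5*z*exp(x*z) - 5*z - 2*exp(x + z), -4*x*z - 5*x*cos(x*y) + 5*z*exp(y*z) + 2*exp(x + z)) ≠ 0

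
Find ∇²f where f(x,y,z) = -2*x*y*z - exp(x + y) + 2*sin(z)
-2*exp(x + y) - 2*sin(z)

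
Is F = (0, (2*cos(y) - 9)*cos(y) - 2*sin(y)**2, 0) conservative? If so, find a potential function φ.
Yes, F is conservative. φ = (2*cos(y) - 9)*sin(y)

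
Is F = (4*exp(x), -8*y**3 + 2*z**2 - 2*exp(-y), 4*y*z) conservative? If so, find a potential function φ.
Yes, F is conservative. φ = -2*y**4 + 2*y*z**2 + 4*exp(x) + 2*exp(-y)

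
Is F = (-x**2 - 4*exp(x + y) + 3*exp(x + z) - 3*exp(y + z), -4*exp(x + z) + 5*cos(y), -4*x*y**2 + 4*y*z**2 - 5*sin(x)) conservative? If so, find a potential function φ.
No, ∇×F = (-8*x*y + 4*z**2 + 4*exp(x + z), 4*y**2 + 3*exp(x + z) - 3*exp(y + z) + 5*cos(x), 4*exp(x + y) - 4*exp(x + z) + 3*exp(y + z)) ≠ 0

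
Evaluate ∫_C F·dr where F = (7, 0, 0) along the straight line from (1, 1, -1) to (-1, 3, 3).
-14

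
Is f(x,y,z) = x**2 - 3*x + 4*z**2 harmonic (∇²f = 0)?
No, ∇²f = 10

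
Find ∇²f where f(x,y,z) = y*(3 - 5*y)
-10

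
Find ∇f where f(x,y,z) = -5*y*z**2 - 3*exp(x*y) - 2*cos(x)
(-3*y*exp(x*y) + 2*sin(x), -3*x*exp(x*y) - 5*z**2, -10*y*z)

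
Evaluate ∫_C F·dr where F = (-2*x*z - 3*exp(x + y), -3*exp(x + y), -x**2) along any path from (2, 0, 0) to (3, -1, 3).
-27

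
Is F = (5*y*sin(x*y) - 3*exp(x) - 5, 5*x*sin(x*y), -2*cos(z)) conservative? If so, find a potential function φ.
Yes, F is conservative. φ = -5*x - 3*exp(x) - 2*sin(z) - 5*cos(x*y)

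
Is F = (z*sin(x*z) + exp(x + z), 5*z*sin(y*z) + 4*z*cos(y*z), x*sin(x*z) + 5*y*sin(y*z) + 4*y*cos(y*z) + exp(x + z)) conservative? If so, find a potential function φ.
Yes, F is conservative. φ = exp(x + z) + 4*sin(y*z) - cos(x*z) - 5*cos(y*z)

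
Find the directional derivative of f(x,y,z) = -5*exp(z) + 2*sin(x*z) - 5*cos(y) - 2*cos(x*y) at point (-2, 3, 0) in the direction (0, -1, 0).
-5*sin(3) - 4*sin(6)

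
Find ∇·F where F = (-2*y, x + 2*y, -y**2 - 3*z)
-1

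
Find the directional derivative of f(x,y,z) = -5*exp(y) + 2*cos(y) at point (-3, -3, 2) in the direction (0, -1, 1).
sqrt(2)*(-exp(3)*sin(3) + 5/2)*exp(-3)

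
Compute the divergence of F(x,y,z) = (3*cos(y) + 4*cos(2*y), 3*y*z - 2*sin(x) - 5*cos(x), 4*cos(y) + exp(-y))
3*z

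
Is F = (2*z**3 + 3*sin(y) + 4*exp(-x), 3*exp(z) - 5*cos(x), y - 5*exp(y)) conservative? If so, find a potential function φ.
No, ∇×F = (-5*exp(y) - 3*exp(z) + 1, 6*z**2, 5*sin(x) - 3*cos(y)) ≠ 0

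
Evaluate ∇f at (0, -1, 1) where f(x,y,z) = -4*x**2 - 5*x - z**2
(-5, 0, -2)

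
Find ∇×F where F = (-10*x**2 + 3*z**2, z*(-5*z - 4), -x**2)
(10*z + 4, 2*x + 6*z, 0)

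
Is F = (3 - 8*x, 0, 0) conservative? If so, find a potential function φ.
Yes, F is conservative. φ = x*(3 - 4*x)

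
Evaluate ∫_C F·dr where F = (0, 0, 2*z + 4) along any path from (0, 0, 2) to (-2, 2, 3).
9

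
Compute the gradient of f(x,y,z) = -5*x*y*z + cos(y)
(-5*y*z, -5*x*z - sin(y), -5*x*y)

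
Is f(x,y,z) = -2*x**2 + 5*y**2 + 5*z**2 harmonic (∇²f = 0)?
No, ∇²f = 16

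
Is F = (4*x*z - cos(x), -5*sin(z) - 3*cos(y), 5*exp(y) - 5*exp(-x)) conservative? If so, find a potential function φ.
No, ∇×F = (5*exp(y) + 5*cos(z), 4*x - 5*exp(-x), 0) ≠ 0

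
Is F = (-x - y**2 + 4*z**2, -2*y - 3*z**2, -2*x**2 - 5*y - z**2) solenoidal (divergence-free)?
No, ∇·F = -2*z - 3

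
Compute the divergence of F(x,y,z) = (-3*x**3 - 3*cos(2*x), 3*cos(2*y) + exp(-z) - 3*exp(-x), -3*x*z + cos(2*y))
-9*x**2 - 3*x + 6*sin(2*x) - 6*sin(2*y)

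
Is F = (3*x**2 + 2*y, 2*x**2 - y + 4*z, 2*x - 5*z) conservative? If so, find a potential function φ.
No, ∇×F = (-4, -2, 4*x - 2) ≠ 0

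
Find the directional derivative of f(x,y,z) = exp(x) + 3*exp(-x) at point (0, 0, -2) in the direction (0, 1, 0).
0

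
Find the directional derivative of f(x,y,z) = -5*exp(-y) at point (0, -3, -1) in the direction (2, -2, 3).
-10*sqrt(17)*exp(3)/17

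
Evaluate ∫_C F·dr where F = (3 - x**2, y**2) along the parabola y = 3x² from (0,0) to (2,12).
1738/3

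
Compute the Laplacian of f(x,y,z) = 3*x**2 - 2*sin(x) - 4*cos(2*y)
2*sin(x) + 16*cos(2*y) + 6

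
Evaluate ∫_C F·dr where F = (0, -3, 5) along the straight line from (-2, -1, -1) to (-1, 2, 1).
1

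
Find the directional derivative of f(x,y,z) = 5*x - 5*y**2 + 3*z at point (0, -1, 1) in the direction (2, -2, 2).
-2*sqrt(3)/3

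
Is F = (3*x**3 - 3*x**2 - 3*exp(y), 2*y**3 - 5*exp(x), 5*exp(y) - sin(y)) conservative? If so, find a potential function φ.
No, ∇×F = (5*exp(y) - cos(y), 0, -5*exp(x) + 3*exp(y)) ≠ 0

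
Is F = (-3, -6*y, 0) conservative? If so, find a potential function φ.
Yes, F is conservative. φ = -3*x - 3*y**2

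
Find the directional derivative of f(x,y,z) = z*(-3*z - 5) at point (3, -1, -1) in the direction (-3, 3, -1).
-sqrt(19)/19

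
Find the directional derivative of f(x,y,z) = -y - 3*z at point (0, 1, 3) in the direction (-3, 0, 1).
-3*sqrt(10)/10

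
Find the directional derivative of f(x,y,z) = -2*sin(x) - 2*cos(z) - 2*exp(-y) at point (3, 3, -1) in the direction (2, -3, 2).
2*sqrt(17)*(-3 - 2*(cos(3) + sin(1))*exp(3))*exp(-3)/17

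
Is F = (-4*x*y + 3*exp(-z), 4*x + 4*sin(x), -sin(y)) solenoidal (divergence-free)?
No, ∇·F = -4*y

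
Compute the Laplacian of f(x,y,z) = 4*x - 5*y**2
-10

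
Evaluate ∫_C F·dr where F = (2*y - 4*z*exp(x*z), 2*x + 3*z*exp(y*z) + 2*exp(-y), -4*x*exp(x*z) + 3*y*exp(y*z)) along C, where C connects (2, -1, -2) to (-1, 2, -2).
((2 - 7*E)*exp(5) - 2*exp(2) + 7)*exp(-4)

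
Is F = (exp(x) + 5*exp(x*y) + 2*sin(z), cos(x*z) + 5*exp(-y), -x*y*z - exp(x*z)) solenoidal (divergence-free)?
No, ∇·F = -x*y - x*exp(x*z) + 5*y*exp(x*y) + exp(x) - 5*exp(-y)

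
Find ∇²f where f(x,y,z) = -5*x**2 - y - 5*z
-10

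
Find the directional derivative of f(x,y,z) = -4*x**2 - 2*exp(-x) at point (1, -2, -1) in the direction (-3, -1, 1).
6*sqrt(11)*(-1 + 4*E)*exp(-1)/11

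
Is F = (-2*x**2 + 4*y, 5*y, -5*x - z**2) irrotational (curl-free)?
No, ∇×F = (0, 5, -4)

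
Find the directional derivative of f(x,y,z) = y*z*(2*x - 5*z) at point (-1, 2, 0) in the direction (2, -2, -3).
12*sqrt(17)/17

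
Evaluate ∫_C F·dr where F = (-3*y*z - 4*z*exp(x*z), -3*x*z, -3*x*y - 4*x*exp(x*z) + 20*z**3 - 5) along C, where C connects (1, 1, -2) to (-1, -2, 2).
-38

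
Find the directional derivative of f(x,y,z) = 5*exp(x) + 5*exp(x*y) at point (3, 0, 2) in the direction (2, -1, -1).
5*sqrt(6)*(-3 + 2*exp(3))/6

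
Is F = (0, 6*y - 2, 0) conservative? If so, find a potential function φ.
Yes, F is conservative. φ = y*(3*y - 2)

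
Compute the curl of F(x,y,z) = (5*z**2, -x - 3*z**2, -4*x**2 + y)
(6*z + 1, 8*x + 10*z, -1)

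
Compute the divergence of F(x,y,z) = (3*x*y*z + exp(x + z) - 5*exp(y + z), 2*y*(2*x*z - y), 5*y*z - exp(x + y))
4*x*z + 3*y*z + y + exp(x + z)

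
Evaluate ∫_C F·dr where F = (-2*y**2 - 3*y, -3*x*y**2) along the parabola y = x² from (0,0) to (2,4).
-4568/35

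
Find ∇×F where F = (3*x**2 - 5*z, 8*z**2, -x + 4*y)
(4 - 16*z, -4, 0)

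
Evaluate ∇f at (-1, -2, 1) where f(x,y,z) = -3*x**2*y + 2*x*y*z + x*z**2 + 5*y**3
(-15, 55, 2)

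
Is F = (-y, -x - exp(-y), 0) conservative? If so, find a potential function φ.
Yes, F is conservative. φ = -x*y + exp(-y)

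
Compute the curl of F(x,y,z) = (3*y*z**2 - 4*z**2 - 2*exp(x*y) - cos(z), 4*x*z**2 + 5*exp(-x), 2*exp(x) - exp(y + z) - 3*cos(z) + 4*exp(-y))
(-8*x*z - exp(y + z) - 4*exp(-y), 6*y*z - 8*z - 2*exp(x) + sin(z), 2*x*exp(x*y) + z**2 - 5*exp(-x))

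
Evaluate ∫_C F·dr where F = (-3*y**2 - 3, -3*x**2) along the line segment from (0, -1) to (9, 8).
-1269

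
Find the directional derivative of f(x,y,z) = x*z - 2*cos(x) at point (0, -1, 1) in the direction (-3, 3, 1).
-3*sqrt(19)/19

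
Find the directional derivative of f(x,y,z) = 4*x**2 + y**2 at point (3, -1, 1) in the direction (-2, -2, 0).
-11*sqrt(2)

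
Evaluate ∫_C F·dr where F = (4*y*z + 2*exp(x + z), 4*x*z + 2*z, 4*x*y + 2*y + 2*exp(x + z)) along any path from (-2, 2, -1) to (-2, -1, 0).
-12 - 2*exp(-3) + 2*exp(-2)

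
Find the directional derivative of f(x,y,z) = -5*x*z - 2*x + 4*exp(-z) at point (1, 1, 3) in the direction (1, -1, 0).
-17*sqrt(2)/2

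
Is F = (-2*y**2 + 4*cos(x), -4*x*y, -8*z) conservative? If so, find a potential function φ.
Yes, F is conservative. φ = -2*x*y**2 - 4*z**2 + 4*sin(x)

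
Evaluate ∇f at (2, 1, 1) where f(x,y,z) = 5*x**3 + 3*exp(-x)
(60 - 3*exp(-2), 0, 0)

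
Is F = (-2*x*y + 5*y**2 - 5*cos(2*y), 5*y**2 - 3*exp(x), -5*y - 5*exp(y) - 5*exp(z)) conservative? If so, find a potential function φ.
No, ∇×F = (-5*exp(y) - 5, 0, 2*x - 10*y - 3*exp(x) - 10*sin(2*y)) ≠ 0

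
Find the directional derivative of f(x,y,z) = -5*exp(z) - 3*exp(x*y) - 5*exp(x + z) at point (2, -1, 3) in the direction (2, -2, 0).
sqrt(2)*(9 - 5*exp(7))*exp(-2)/2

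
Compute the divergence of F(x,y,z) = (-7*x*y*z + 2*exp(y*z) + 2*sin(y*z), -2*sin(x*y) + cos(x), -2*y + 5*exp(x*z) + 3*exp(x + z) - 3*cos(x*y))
5*x*exp(x*z) - 2*x*cos(x*y) - 7*y*z + 3*exp(x + z)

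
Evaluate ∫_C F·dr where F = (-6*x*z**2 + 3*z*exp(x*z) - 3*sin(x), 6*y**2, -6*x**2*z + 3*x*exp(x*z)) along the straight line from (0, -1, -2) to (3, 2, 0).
3*cos(3) + 15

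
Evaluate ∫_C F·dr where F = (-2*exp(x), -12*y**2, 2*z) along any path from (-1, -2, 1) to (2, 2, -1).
-64 - 2*exp(2) + 2*exp(-1)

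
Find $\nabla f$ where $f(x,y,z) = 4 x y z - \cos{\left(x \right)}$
(4*y*z + sin(x), 4*x*z, 4*x*y)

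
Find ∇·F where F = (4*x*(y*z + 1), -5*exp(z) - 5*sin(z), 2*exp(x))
4*y*z + 4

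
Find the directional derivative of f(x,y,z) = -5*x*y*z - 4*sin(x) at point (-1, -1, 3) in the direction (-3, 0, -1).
sqrt(10)*(-4 + 6*cos(1)/5)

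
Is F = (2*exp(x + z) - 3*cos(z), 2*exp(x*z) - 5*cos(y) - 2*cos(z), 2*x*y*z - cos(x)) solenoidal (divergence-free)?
No, ∇·F = 2*x*y + 2*exp(x + z) + 5*sin(y)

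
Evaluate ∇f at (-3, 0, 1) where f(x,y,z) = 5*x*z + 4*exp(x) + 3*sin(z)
(4*exp(-3) + 5, 0, -15 + 3*cos(1))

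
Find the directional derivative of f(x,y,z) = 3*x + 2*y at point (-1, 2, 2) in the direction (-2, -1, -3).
-4*sqrt(14)/7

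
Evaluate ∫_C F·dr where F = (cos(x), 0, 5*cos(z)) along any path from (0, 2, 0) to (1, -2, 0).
sin(1)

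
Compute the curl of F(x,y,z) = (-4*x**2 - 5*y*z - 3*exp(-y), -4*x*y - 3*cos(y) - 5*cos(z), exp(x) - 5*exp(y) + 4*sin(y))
(-5*exp(y) - 5*sin(z) + 4*cos(y), -5*y - exp(x), -4*y + 5*z - 3*exp(-y))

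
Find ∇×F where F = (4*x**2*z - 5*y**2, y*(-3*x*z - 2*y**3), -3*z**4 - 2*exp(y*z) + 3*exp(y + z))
(3*x*y - 2*z*exp(y*z) + 3*exp(y + z), 4*x**2, y*(10 - 3*z))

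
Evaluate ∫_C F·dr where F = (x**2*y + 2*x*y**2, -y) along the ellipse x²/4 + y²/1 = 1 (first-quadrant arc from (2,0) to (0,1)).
-5/2 - pi/2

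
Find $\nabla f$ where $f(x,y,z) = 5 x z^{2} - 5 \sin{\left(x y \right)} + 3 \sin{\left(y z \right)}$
(-5*y*cos(x*y) + 5*z**2, -5*x*cos(x*y) + 3*z*cos(y*z), 10*x*z + 3*y*cos(y*z))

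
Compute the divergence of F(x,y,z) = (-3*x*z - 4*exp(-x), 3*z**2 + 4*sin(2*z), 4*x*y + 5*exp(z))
-3*z + 5*exp(z) + 4*exp(-x)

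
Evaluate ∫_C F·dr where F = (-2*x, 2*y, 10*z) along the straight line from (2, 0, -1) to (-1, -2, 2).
22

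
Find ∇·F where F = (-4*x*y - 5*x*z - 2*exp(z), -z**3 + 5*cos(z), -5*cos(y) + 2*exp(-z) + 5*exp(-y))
-4*y - 5*z - 2*exp(-z)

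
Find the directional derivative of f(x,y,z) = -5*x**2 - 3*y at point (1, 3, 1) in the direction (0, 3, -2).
-9*sqrt(13)/13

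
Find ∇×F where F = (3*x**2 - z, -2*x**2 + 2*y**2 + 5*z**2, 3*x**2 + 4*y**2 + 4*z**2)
(8*y - 10*z, -6*x - 1, -4*x)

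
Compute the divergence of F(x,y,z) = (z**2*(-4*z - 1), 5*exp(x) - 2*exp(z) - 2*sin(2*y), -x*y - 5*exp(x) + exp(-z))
-4*cos(2*y) - exp(-z)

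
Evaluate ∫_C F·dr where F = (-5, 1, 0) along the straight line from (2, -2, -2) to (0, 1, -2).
13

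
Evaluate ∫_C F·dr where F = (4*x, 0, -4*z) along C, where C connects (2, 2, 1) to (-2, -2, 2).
-6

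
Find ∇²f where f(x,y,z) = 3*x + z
0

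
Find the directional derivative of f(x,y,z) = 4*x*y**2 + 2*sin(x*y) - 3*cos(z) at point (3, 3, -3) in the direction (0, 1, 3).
3*sqrt(10)*(2*cos(9) - 3*sin(3) + 24)/10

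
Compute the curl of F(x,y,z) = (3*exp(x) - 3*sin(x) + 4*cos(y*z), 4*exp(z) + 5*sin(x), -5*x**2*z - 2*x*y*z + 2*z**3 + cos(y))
(-2*x*z - 4*exp(z) - sin(y), 10*x*z + 2*y*z - 4*y*sin(y*z), 4*z*sin(y*z) + 5*cos(x))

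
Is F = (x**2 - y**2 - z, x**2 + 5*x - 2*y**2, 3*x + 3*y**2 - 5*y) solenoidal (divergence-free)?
No, ∇·F = 2*x - 4*y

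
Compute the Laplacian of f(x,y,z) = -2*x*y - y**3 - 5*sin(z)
-6*y + 5*sin(z)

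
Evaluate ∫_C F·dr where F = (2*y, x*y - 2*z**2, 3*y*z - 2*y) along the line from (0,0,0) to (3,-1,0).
-2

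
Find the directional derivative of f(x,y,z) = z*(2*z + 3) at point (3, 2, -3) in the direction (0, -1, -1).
9*sqrt(2)/2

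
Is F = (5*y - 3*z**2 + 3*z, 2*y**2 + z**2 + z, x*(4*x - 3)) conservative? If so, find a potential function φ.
No, ∇×F = (-2*z - 1, -8*x - 6*z + 6, -5) ≠ 0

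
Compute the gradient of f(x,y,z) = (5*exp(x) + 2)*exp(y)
(5*exp(x + y), (5*exp(x) + 2)*exp(y), 0)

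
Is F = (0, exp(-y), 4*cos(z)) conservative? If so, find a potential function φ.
Yes, F is conservative. φ = 4*sin(z) - exp(-y)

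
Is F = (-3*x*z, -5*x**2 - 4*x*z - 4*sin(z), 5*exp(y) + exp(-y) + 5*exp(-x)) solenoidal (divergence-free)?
No, ∇·F = -3*z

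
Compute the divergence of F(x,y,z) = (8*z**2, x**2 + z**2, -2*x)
0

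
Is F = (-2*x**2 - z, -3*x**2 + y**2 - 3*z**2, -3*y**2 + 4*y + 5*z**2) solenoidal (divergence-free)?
No, ∇·F = -4*x + 2*y + 10*z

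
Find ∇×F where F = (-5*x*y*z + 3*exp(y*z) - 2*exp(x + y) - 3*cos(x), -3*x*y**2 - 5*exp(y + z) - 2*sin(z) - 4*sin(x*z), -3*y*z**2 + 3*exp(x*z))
(4*x*cos(x*z) - 3*z**2 + 5*exp(y + z) + 2*cos(z), -5*x*y + 3*y*exp(y*z) - 3*z*exp(x*z), 5*x*z - 3*y**2 - 3*z*exp(y*z) - 4*z*cos(x*z) + 2*exp(x + y))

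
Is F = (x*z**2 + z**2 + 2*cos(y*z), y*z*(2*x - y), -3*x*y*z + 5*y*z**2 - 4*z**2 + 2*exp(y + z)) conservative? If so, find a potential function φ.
No, ∇×F = (-3*x*z - y*(2*x - y) + 5*z**2 + 2*exp(y + z), 2*x*z + 3*y*z - 2*y*sin(y*z) + 2*z, 2*z*(y + sin(y*z))) ≠ 0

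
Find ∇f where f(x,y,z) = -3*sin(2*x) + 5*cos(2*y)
(-6*cos(2*x), -10*sin(2*y), 0)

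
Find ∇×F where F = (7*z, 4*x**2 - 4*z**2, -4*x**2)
(8*z, 8*x + 7, 8*x)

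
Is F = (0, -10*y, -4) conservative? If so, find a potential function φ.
Yes, F is conservative. φ = -5*y**2 - 4*z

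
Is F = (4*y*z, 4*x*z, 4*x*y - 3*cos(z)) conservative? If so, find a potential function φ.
Yes, F is conservative. φ = 4*x*y*z - 3*sin(z)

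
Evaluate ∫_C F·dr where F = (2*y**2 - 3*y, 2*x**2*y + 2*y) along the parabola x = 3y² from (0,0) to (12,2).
196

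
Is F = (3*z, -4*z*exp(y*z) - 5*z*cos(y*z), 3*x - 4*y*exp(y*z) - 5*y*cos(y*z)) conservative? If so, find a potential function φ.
Yes, F is conservative. φ = 3*x*z - 4*exp(y*z) - 5*sin(y*z)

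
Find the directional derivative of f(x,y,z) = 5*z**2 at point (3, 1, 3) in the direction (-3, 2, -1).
-15*sqrt(14)/7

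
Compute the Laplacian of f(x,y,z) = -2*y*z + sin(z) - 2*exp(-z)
-sin(z) - 2*exp(-z)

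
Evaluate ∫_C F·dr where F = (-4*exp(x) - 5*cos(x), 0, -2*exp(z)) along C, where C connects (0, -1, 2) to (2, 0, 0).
-2*exp(2) - 5*sin(2) + 2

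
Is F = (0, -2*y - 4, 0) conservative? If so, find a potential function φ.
Yes, F is conservative. φ = y*(-y - 4)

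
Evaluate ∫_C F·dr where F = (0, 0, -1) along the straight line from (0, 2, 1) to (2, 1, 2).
-1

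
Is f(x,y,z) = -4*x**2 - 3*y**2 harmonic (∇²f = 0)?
No, ∇²f = -14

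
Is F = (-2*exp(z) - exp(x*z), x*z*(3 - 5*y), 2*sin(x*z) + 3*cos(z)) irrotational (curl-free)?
No, ∇×F = (x*(5*y - 3), -x*exp(x*z) - 2*z*cos(x*z) - 2*exp(z), z*(3 - 5*y))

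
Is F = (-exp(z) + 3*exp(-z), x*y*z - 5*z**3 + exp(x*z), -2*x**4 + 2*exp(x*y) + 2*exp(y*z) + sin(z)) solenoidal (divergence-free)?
No, ∇·F = x*z + 2*y*exp(y*z) + cos(z)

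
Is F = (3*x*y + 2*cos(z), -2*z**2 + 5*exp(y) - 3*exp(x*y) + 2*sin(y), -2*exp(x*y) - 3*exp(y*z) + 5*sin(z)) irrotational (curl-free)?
No, ∇×F = (-2*x*exp(x*y) - 3*z*exp(y*z) + 4*z, 2*y*exp(x*y) - 2*sin(z), -3*x - 3*y*exp(x*y))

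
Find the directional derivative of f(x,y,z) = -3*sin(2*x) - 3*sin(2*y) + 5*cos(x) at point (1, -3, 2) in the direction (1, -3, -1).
sqrt(11)*(-5*sin(1) - 6*cos(2) + 18*cos(6))/11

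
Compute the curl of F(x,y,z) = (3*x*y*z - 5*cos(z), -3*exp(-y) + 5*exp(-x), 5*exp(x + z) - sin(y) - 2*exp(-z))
(-cos(y), 3*x*y - 5*exp(x + z) + 5*sin(z), -3*x*z - 5*exp(-x))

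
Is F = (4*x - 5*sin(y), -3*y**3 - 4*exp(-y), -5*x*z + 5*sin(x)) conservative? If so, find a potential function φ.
No, ∇×F = (0, 5*z - 5*cos(x), 5*cos(y)) ≠ 0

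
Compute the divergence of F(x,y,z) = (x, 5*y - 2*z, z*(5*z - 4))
10*z + 2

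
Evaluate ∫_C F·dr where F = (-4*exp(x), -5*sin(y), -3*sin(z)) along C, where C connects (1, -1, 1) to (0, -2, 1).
-4 - 5*cos(1) + 5*cos(2) + 4*E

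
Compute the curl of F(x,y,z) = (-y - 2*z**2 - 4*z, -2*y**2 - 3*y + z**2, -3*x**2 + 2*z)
(-2*z, 6*x - 4*z - 4, 1)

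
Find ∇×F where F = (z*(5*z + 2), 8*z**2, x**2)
(-16*z, -2*x + 10*z + 2, 0)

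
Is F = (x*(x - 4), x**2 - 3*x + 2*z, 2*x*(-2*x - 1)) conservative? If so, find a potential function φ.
No, ∇×F = (-2, 8*x + 2, 2*x - 3) ≠ 0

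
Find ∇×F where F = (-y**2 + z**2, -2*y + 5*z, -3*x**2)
(-5, 6*x + 2*z, 2*y)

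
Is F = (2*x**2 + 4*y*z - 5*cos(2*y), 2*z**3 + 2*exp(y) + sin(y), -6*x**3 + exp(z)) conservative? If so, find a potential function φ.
No, ∇×F = (-6*z**2, 18*x**2 + 4*y, -4*z - 10*sin(2*y)) ≠ 0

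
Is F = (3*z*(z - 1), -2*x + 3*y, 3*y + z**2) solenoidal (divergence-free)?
No, ∇·F = 2*z + 3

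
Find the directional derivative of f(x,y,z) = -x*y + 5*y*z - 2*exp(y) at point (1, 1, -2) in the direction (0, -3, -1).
sqrt(10)*(3*E + 14)/5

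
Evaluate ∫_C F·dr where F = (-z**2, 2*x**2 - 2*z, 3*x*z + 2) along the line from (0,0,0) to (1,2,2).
4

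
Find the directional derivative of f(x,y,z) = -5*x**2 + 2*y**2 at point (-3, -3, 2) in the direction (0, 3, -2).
-36*sqrt(13)/13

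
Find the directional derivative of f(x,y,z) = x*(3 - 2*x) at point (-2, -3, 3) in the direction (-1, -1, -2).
-11*sqrt(6)/6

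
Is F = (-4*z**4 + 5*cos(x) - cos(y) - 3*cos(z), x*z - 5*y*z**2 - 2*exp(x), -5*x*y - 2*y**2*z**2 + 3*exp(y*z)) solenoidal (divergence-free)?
No, ∇·F = -4*y**2*z + 3*y*exp(y*z) - 5*z**2 - 5*sin(x)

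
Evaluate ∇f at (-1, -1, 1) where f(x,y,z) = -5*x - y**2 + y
(-5, 3, 0)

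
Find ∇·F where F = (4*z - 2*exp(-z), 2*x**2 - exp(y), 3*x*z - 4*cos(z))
3*x - exp(y) + 4*sin(z)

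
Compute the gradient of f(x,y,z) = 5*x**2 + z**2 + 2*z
(10*x, 0, 2*z + 2)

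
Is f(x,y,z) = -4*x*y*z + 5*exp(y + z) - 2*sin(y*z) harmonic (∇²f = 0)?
No, ∇²f = 2*y**2*sin(y*z) + 2*z**2*sin(y*z) + 10*exp(y + z)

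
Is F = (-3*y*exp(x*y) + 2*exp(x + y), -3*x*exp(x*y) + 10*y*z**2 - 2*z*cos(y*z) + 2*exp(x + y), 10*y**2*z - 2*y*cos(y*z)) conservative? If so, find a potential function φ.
Yes, F is conservative. φ = 5*y**2*z**2 - 3*exp(x*y) + 2*exp(x + y) - 2*sin(y*z)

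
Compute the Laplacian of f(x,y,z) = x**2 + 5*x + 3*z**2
8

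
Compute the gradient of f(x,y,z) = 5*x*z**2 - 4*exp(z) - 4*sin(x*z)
(z*(5*z - 4*cos(x*z)), 0, 10*x*z - 4*x*cos(x*z) - 4*exp(z))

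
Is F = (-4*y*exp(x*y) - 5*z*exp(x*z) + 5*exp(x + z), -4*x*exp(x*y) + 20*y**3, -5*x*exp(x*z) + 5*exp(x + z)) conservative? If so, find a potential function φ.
Yes, F is conservative. φ = 5*y**4 - 4*exp(x*y) - 5*exp(x*z) + 5*exp(x + z)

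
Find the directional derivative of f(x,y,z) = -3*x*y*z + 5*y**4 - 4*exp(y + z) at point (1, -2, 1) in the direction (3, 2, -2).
-320*sqrt(17)/17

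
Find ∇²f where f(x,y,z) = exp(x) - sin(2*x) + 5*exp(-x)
exp(x) + 4*sin(2*x) + 5*exp(-x)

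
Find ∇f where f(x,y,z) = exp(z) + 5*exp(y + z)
(0, 5*exp(y + z), exp(z) + 5*exp(y + z))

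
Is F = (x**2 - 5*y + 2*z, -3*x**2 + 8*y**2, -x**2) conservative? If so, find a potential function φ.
No, ∇×F = (0, 2*x + 2, 5 - 6*x) ≠ 0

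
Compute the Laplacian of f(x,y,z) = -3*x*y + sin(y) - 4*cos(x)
-sin(y) + 4*cos(x)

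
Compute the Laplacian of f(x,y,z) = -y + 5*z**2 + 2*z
10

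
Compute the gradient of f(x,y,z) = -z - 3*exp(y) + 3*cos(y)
(0, -3*exp(y) - 3*sin(y), -1)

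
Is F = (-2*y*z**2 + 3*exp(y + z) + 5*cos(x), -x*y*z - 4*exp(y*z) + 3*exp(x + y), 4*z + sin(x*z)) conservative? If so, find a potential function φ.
No, ∇×F = (y*(x + 4*exp(y*z)), -4*y*z - z*cos(x*z) + 3*exp(y + z), -y*z + 2*z**2 + 3*exp(x + y) - 3*exp(y + z)) ≠ 0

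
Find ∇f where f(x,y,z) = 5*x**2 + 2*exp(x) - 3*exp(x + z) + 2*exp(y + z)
(10*x + 2*exp(x) - 3*exp(x + z), 2*exp(y + z), -3*exp(x + z) + 2*exp(y + z))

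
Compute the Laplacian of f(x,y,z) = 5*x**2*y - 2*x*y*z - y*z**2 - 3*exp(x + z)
8*y - 6*exp(x + z)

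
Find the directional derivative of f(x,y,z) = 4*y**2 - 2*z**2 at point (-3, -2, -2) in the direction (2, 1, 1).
-4*sqrt(6)/3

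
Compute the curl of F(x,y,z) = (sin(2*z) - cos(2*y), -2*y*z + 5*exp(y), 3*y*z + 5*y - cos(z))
(2*y + 3*z + 5, 2*cos(2*z), -2*sin(2*y))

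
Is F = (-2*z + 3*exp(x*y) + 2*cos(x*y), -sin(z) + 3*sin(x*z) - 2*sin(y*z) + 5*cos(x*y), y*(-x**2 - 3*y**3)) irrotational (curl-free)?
No, ∇×F = (-x**2 - 3*x*cos(x*z) - 12*y**3 + 2*y*cos(y*z) + cos(z), 2*x*y - 2, -3*x*exp(x*y) + 2*x*sin(x*y) - 5*y*sin(x*y) + 3*z*cos(x*z))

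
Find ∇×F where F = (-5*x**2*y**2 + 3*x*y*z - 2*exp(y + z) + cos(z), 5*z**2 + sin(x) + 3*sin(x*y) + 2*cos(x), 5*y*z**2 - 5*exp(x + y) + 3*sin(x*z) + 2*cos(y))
(5*z**2 - 10*z - 5*exp(x + y) - 2*sin(y), 3*x*y - 3*z*cos(x*z) + 5*exp(x + y) - 2*exp(y + z) - sin(z), 10*x**2*y - 3*x*z + 3*y*cos(x*y) + 2*exp(y + z) - 2*sin(x) + cos(x))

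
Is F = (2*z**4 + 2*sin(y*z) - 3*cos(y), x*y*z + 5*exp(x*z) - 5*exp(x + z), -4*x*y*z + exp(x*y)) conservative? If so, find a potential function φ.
No, ∇×F = (-x*y - 4*x*z + x*exp(x*y) - 5*x*exp(x*z) + 5*exp(x + z), 4*y*z - y*exp(x*y) + 2*y*cos(y*z) + 8*z**3, y*z + 5*z*exp(x*z) - 2*z*cos(y*z) - 5*exp(x + z) - 3*sin(y)) ≠ 0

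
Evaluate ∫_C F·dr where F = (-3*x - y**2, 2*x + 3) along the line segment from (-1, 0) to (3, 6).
-30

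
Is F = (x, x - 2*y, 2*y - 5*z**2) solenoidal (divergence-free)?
No, ∇·F = -10*z - 1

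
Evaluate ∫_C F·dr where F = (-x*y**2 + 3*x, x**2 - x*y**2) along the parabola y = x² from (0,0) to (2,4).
-698/21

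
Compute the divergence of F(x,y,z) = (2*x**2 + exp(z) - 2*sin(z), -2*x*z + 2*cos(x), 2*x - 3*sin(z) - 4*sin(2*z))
4*x - 3*cos(z) - 8*cos(2*z)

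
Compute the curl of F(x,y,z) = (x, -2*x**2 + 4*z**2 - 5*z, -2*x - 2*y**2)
(-4*y - 8*z + 5, 2, -4*x)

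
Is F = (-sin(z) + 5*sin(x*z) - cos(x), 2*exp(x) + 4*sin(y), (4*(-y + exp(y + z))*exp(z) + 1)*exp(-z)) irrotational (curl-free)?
No, ∇×F = (4*exp(y + z) - 4, 5*x*cos(x*z) - cos(z), 2*exp(x))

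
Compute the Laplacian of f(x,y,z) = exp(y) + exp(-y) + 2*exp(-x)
exp(y) + exp(-y) + 2*exp(-x)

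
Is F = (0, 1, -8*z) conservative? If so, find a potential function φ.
Yes, F is conservative. φ = y - 4*z**2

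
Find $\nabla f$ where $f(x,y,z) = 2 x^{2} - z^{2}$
(4*x, 0, -2*z)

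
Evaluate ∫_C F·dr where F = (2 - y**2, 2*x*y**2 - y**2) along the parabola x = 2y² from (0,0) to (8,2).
344/15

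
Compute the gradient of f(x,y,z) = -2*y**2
(0, -4*y, 0)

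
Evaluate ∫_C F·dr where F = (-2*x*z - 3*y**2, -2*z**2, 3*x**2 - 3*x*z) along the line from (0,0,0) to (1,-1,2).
-5/3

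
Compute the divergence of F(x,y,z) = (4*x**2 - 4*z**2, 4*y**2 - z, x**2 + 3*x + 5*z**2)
8*x + 8*y + 10*z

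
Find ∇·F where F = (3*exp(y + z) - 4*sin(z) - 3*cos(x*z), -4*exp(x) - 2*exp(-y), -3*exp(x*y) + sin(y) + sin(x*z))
x*cos(x*z) + 3*z*sin(x*z) + 2*exp(-y)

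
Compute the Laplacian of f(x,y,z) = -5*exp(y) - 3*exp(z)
-5*exp(y) - 3*exp(z)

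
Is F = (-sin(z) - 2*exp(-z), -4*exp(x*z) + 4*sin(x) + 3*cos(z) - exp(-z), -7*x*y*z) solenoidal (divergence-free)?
No, ∇·F = -7*x*y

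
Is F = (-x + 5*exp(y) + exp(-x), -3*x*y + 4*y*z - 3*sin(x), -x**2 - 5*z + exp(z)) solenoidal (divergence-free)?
No, ∇·F = -3*x + 4*z + exp(z) - 6 - exp(-x)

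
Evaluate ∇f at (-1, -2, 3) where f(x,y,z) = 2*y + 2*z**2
(0, 2, 12)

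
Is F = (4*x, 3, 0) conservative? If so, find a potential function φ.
Yes, F is conservative. φ = 2*x**2 + 3*y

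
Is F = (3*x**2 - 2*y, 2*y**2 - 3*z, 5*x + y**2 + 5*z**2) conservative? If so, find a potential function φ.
No, ∇×F = (2*y + 3, -5, 2) ≠ 0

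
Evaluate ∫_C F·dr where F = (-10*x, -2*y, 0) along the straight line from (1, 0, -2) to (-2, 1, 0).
-16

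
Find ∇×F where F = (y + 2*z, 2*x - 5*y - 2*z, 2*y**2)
(4*y + 2, 2, 1)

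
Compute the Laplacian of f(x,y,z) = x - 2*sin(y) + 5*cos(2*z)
2*sin(y) - 20*cos(2*z)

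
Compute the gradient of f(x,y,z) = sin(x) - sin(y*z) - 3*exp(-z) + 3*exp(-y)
(cos(x), -z*cos(y*z) - 3*exp(-y), -y*cos(y*z) + 3*exp(-z))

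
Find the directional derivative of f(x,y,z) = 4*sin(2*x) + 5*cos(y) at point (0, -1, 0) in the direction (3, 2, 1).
sqrt(14)*(5*sin(1) + 12)/7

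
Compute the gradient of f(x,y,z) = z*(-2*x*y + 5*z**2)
(-2*y*z, -2*x*z, -2*x*y + 15*z**2)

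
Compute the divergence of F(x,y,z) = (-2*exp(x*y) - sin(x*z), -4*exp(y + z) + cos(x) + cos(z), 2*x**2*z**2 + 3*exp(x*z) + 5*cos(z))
4*x**2*z + 3*x*exp(x*z) - 2*y*exp(x*y) - z*cos(x*z) - 4*exp(y + z) - 5*sin(z)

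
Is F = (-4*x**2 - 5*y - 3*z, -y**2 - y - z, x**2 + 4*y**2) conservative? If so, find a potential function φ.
No, ∇×F = (8*y + 1, -2*x - 3, 5) ≠ 0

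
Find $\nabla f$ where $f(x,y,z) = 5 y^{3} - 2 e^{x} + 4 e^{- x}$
(2*sinh(x) - 6*cosh(x), 15*y**2, 0)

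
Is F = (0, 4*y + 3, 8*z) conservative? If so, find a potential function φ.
Yes, F is conservative. φ = 2*y**2 + 3*y + 4*z**2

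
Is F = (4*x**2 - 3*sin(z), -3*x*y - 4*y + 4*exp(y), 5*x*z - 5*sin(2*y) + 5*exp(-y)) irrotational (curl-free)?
No, ∇×F = (-10*cos(2*y) - 5*exp(-y), -5*z - 3*cos(z), -3*y)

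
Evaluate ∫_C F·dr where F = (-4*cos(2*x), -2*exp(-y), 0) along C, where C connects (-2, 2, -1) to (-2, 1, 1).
-(2 - 2*E)*exp(-2)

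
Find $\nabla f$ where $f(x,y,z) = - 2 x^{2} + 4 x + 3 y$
(4 - 4*x, 3, 0)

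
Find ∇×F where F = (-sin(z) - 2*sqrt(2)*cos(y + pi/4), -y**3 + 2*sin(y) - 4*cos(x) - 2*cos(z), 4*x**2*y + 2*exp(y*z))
(4*x**2 + 2*z*exp(y*z) - 2*sin(z), -8*x*y - cos(z), 4*sin(x) - 2*sqrt(2)*sin(y + pi/4))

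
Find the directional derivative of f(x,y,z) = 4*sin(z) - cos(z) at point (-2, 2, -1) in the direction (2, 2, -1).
-4*cos(1)/3 + sin(1)/3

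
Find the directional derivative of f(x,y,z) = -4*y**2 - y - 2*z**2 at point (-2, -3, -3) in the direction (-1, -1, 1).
-11*sqrt(3)/3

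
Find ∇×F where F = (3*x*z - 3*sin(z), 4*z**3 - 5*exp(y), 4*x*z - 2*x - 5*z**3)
(-12*z**2, 3*x - 4*z - 3*cos(z) + 2, 0)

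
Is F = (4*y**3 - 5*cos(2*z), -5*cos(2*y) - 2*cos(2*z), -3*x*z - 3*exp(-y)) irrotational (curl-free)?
No, ∇×F = (-4*sin(2*z) + 3*exp(-y), 3*z + 10*sin(2*z), -12*y**2)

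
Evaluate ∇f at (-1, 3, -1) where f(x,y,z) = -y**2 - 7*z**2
(0, -6, 14)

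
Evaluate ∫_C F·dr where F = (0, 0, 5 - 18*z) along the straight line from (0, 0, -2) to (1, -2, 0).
46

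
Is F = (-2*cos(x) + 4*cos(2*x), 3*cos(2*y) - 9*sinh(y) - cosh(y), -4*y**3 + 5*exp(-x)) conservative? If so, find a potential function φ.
No, ∇×F = (-12*y**2, 5*exp(-x), 0) ≠ 0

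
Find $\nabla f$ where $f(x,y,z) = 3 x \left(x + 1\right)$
(6*x + 3, 0, 0)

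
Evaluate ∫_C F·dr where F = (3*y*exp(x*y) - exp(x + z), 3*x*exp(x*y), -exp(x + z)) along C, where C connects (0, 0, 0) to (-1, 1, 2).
-E - 2 + 3*exp(-1)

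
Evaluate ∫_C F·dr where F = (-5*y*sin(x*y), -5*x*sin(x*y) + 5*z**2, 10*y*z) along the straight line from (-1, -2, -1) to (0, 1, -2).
35 - 5*cos(2)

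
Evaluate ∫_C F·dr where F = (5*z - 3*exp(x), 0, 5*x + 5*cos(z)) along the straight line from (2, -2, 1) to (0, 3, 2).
-13 - 5*sin(1) + 5*sin(2) + 3*exp(2)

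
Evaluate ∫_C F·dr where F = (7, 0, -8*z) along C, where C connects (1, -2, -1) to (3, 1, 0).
18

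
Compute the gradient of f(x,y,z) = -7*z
(0, 0, -7)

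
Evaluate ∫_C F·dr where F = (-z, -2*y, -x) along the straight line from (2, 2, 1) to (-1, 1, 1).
6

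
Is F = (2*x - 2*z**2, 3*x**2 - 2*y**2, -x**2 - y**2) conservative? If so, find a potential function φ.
No, ∇×F = (-2*y, 2*x - 4*z, 6*x) ≠ 0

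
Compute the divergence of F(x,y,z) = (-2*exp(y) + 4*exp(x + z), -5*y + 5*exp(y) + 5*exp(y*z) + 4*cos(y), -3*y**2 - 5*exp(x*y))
5*z*exp(y*z) + 5*exp(y) + 4*exp(x + z) - 4*sin(y) - 5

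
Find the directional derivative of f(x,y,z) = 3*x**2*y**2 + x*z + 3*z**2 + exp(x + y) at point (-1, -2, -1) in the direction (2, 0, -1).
sqrt(5)*(2 - 43*exp(3))*exp(-3)/5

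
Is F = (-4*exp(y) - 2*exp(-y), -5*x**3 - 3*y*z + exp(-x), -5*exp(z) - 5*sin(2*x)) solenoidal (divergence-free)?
No, ∇·F = -3*z - 5*exp(z)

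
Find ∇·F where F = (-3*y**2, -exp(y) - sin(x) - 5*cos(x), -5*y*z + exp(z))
-5*y - exp(y) + exp(z)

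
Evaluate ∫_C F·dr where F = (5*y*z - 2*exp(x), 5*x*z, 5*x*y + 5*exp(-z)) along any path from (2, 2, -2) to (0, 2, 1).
-5*exp(-1) + 38 + 7*exp(2)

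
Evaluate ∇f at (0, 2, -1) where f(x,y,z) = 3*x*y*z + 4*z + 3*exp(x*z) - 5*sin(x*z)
(-4, 0, 4)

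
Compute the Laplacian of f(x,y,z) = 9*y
0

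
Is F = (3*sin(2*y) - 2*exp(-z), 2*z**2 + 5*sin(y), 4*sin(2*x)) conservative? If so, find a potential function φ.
No, ∇×F = (-4*z, -8*cos(2*x) + 2*exp(-z), -6*cos(2*y)) ≠ 0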